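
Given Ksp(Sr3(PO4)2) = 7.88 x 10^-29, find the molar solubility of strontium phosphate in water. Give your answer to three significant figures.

9.39 × 10^-7 M

Sr3(PO4)2(s) ⇌ 3 Sr^2+ + 2 PO4^3-
Ksp = [Sr^2+]^3[PO4^3-]^2
For each mole of Sr3(PO4)2 that dissolves: [Sr^2+] = 3s, [PO4^3-] = 2s.
Ksp = (3s)^3(2s)^2 = 108s^5
s^5 = 7.88 x 10^-29 / 108, so s = 9.39 × 10^-7 M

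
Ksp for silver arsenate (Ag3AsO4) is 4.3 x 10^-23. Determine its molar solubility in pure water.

Ag3AsO4(s) ⇌ 3 Ag^+(aq) + AsO4^3-(aq)
Ksp = [Ag^+]^3[AsO4^3-]
Let s = molar solubility. Then [Ag^+] = 3s and [AsO4^3-] = s.
Substituting: Ksp = (3s)^3s = 27s^4
s = (4.3 x 10^-23 / 27)^(1/4) = 1.1 × 10^-6 M

s = 1.1 x 10^-6 M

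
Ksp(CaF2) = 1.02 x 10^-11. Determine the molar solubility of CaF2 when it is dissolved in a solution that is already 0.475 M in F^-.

4.52e-11 M

CaF2(s) ⇌ Ca^2+ + 2 F^-
Ksp = [Ca^2+][F^-]^2
Let s = moles of CaF2 that dissolve per litre. [Ca^2+] = s, [F^-] = 0.475 + 2s ≈ 0.475 (since the F^- already present dominates).
Ksp ≈ s × (0.475)^2
s = 4.52 × 10^-11 M
Check: 2s = 9.0 × 10^-11 ≪ 0.475, so the approximation is valid.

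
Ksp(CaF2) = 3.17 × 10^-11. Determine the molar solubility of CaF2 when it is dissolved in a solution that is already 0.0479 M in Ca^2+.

CaF2(s) ⇌ Ca^2+ + 2 F^-
Ksp = [Ca^2+][F^-]^2
Let s be the molar solubility in this solution. [Ca^2+] = 0.0479 + s ≈ 0.0479, [F^-] = 2s (since the Ca^2+ already present dominates).
Ksp ≈ 0.0479 × (2s)^2
s = 1.29 × 10^-5 M
Check: s = 1.3 × 10^-5 ≪ 0.0479, so the approximation is valid.

1.29 × 10^-5 M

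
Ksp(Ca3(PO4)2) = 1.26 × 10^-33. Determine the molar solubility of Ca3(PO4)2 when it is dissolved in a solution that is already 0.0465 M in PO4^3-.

Ca3(PO4)2(s) ⇌ 3 Ca^2+(aq) + 2 PO4^3-(aq)
Ksp = [Ca^2+]^3[PO4^3-]^2
Let s be the molar solubility in this solution. [Ca^2+] = 3s, [PO4^3-] = 0.0465 + 2s ≈ 0.0465 (common-ion effect: PO4^3- is already 0.0465 M).
Ksp ≈ (3s)^3 × (0.0465)^2
s = 2.78 × 10^-11 M
Check: 2s = 5.6 × 10^-11 ≪ 0.0465, so the approximation is valid.

s ≈ 2.78e-11 M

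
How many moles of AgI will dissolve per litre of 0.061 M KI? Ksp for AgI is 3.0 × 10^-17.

AgI(s) ⇌ Ag^+ + I^-
Ksp = [Ag^+][I^-]
If s mol/L dissolves here, [Ag^+] = s, [I^-] = 0.061 + s ≈ 0.061 (Ksp is small, so little additional dissolves).
Ksp ≈ s × 0.061
s = 4.9 × 10^-16 M
Check: s = 4.9 x 10^-16 ≪ 0.061, so the approximation is valid.

s ≈ 4.9e-16 M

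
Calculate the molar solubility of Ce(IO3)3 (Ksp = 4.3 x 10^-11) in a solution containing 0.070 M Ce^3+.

2.8 x 10^-4 M

Ce(IO3)3(s) ⇌ Ce^3+(aq) + 3 IO3^-(aq)
Ksp = [Ce^3+][IO3^-]^3
Let s = moles of Ce(IO3)3 that dissolve per litre. [Ce^3+] = 0.070 + s ≈ 0.070, [IO3^-] = 3s (since the Ce^3+ already present dominates).
Ksp ≈ 0.070 × (3s)^3
s = 2.8 x 10^-4 M
Check: s = 2.8 × 10^-4 ≪ 0.070, so the approximation is valid.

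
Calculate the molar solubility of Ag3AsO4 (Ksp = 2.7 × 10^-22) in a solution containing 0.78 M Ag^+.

Ag3AsO4(s) ⇌ 3 Ag^+(aq) + AsO4^3-(aq)
Ksp = [Ag^+]^3[AsO4^3-]
Let s = moles of Ag3AsO4 that dissolve per litre. [Ag^+] = 0.78 + 3s ≈ 0.78, [AsO4^3-] = s (common-ion effect: Ag^+ is already 0.78 M).
Ksp ≈ (0.78)^3 × s
s = 5.7 × 10^-22 M
Check: 3s = 1.7 x 10^-21 ≪ 0.78, so the approximation is valid.

s = 5.7 x 10^-22 M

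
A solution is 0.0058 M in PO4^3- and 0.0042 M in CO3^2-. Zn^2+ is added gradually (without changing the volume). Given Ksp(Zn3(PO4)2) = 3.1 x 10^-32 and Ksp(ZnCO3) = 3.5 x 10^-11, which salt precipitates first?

Zn3(PO4)2

Each salt begins to precipitate when Q = Ksp, i.e. when [Zn^2+] reaches its threshold.
For Zn3(PO4)2: 3.1 x 10^-32 = (0.0058)^2 × [Zn^2+]^3  ⇒  [Zn^2+] = 9.7 × 10^-10 M.
For ZnCO3: 3.5 x 10^-11 = 0.0042 × [Zn^2+]  ⇒  [Zn^2+] = 8.3 x 10^-9 M.
The salt with the lower threshold [Zn^2+] precipitates first: Zn3(PO4)2.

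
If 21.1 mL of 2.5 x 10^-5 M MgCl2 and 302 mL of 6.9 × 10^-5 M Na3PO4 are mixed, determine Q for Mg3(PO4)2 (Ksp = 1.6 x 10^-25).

1.8 × 10^-26

Total volume = 21.1 + 302 = 323.1 mL.
[Mg^2+] = 2.5 × 10^-5 × (21.1/323.1) = 1.63 × 10^-6 M
[PO4^3-] = 6.9 × 10^-5 × (302/323.1) = 6.45 x 10^-5 M
Mg3(PO4)2(s) ⇌ 3 Mg^2+ + 2 PO4^3-, so Q = [Mg^2+]^3[PO4^3-]^2
Q = (1.63 × 10^-6)^3(6.45 x 10^-5)^2 = 1.8 × 10^-26
Q < Ksp, so no precipitate of Mg3(PO4)2 forms.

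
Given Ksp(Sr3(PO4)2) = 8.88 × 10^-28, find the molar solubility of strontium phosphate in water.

Sr3(PO4)2(s) <=> 3 Sr^2+(aq) + 2 PO4^3-(aq)
Ksp = [Sr^2+]^3[PO4^3-]^2
Let s = molar solubility. Then [Sr^2+] = 3s and [PO4^3-] = 2s.
Ksp = (3s)^3(2s)^2 = 108s^5
Solving, s = (8.88 × 10^-28/108)^(1/5) = 1.52 x 10^-6 M

s ≈ 1.52 x 10^-6 M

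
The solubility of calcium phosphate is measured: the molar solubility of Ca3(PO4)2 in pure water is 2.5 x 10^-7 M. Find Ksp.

Ca3(PO4)2(s) ⇌ 3 Ca^2+ + 2 PO4^3-
For each mole of Ca3(PO4)2 that dissolves: [Ca^2+] = 3s, [PO4^3-] = 2s.
Ksp = [Ca^2+]^3[PO4^3-]^2
Substituting: Ksp = (3s)^3(2s)^2 = 108s^5
With s = 2.5 × 10^-7: Ksp = 1.1 x 10^-31

Ksp = 1.1 × 10^-31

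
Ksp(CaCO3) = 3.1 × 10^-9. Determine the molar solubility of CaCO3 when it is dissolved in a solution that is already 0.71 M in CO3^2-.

CaCO3(s) <=> Ca^2+ + CO3^2-
Ksp = [Ca^2+][CO3^2-]
Let s = moles of CaCO3 that dissolve per litre. [Ca^2+] = s, [CO3^2-] = 0.71 + s ≈ 0.71 (common-ion effect: CO3^2- is already 0.71 M).
Ksp ≈ s × 0.71
s = 4.4 x 10^-9 M
Check: s = 4.4 x 10^-9 ≪ 0.71, so the approximation is valid.

s ≈ 4.4 × 10^-9 M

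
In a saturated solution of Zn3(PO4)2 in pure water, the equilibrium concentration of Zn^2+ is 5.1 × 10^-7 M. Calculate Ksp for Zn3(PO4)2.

Zn3(PO4)2(s) ⇌ 3 Zn^2+(aq) + 2 PO4^3-(aq)
Stoichiometry gives [PO4^3-] = (2/3)[Zn^2+] = 3.40 × 10^-7 M.
Ksp = [Zn^2+]^3[PO4^3-]^2
Ksp = (5.1 x 10^-7)^3 × (3.40 × 10^-7)^2 = 1.5 x 10^-32

Ksp = 1.5 × 10^-32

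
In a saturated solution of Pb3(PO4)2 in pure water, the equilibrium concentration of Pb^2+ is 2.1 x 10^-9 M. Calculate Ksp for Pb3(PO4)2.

1.8 × 10^-44

Pb3(PO4)2(s) <=> 3 Pb^2+(aq) + 2 PO4^3-(aq)
Stoichiometry gives [PO4^3-] = (2/3)[Pb^2+] = 1.40 × 10^-9 M.
Ksp = [Pb^2+]^3[PO4^3-]^2
Ksp = (2.1 × 10^-9)^3 × (1.40 × 10^-9)^2 = 1.8 × 10^-44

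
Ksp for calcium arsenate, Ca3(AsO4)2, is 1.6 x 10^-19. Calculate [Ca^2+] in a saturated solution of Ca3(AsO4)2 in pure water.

Ca3(AsO4)2(s) ⇌ 3 Ca^2+(aq) + 2 AsO4^3-(aq)
Ksp = [Ca^2+]^3[AsO4^3-]^2
If s mol/L of Ca3(AsO4)2 dissolves, [Ca^2+] = 3s and [AsO4^3-] = 2s.
So Ksp = (3s)^3 × (2s)^2 = 108s^5
s = (1.6 x 10^-19 / 108)^(1/5) = 6.83 × 10^-5 M
[Ca^2+] = 3s = 2.0 x 10^-4 M

[Ca^2+] ≈ 2.0 × 10^-4 M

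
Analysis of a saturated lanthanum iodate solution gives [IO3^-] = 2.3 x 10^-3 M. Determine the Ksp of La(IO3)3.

La(IO3)3(s) <=> La^3+ + 3 IO3^-
Stoichiometry gives [La^3+] = (1/3)[IO3^-] = 7.67 x 10^-4 M.
Ksp = [La^3+][IO3^-]^3
Ksp = 7.67 × 10^-4 × (2.3 × 10^-3)^3 = 9.3 x 10^-12

Ksp ≈ 9.3 × 10^-12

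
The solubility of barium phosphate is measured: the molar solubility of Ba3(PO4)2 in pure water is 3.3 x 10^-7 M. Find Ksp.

Ba3(PO4)2(s) ⇌ 3 Ba^2+(aq) + 2 PO4^3-(aq)
With molar solubility s: [Ba^2+] = 3s, [PO4^3-] = 2s.
Ksp = [Ba^2+]^3[PO4^3-]^2
Ksp = (3s)^3(2s)^2 = 108s^5
With s = 3.3 × 10^-7: Ksp = 4.2 x 10^-31

4.2e-31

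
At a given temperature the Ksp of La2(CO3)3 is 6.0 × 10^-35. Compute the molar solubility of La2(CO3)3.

s ≈ 5.6 × 10^-8 M

La2(CO3)3(s) ⇌ 2 La^3+(aq) + 3 CO3^2-(aq)
Ksp = [La^3+]^2[CO3^2-]^3
Let s = molar solubility. Then [La^3+] = 2s and [CO3^2-] = 3s.
Ksp = (2s)^2(3s)^3 = 108s^5
s^5 = 6.0 × 10^-35 / 108, so s = 5.6 × 10^-8 M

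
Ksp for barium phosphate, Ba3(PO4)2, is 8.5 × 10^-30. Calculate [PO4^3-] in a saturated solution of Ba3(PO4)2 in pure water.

Ba3(PO4)2(s) ⇌ 3 Ba^2+ + 2 PO4^3-
Ksp = [Ba^2+]^3[PO4^3-]^2
Let s = molar solubility. Then [Ba^2+] = 3s and [PO4^3-] = 2s.
Ksp = (3s)^3(2s)^2 = 108s^5
s^5 = 8.5 × 10^-30 / 108, so s = 6.01 x 10^-7 M
[PO4^3-] = 2s = 1.2 × 10^-6 M

1.2 × 10^-6 M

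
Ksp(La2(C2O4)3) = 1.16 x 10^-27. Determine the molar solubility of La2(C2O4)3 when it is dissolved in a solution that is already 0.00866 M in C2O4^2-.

s ≈ 2.11 x 10^-11 M

La2(C2O4)3(s) <=> 2 La^3+(aq) + 3 C2O4^2-(aq)
Ksp = [La^3+]^2[C2O4^2-]^3
Let s = moles of La2(C2O4)3 that dissolve per litre. [La^3+] = 2s, [C2O4^2-] = 0.00866 + 3s ≈ 0.00866 (common-ion effect: C2O4^2- is already 0.00866 M).
Ksp ≈ (2s)^2 × (0.00866)^3
s = 2.11 × 10^-11 M
Check: 3s = 6.3 × 10^-11 ≪ 0.00866, so the approximation is valid.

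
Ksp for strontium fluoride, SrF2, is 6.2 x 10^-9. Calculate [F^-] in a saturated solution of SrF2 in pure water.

[F^-] ≈ 2.3 x 10^-3 M

SrF2(s) ⇌ Sr^2+ + 2 F^-
Ksp = [Sr^2+][F^-]^2
For each mole of SrF2 that dissolves: [Sr^2+] = s, [F^-] = 2s.
Substituting: Ksp = s(2s)^2 = 4s^3
Solving, s = (6.2 x 10^-9/4)^(1/3) = 1.16 × 10^-3 M
[F^-] = 2s = 2.3 × 10^-3 M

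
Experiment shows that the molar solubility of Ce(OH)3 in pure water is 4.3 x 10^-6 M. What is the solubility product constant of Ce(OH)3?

Ce(OH)3(s) ⇌ Ce^3+ + 3 OH^-
If s mol/L of Ce(OH)3 dissolves, [Ce^3+] = s and [OH^-] = 3s.
Ksp = [Ce^3+][OH^-]^3
So Ksp = s × (3s)^3 = 27s^4
With s = 4.3 x 10^-6: Ksp = 9.2 x 10^-21

9.2e-21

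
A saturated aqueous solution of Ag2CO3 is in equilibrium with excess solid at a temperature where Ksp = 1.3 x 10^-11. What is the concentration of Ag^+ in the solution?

Ag2CO3(s) ⇌ 2 Ag^+ + CO3^2-
Ksp = [Ag^+]^2[CO3^2-]
For each mole of Ag2CO3 that dissolves: [Ag^+] = 2s, [CO3^2-] = s.
Ksp = (2s)^2s = 4s^3
s^3 = 1.3 x 10^-11 / 4, so s = 1.48 × 10^-4 M
[Ag^+] = 2s = 3.0 × 10^-4 M

[Ag^+] ≈ 3.0 × 10^-4 M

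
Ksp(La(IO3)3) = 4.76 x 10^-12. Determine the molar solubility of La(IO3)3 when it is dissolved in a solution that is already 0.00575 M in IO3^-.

2.50 × 10^-5 M

La(IO3)3(s) ⇌ La^3+ + 3 IO3^-
Ksp = [La^3+][IO3^-]^3
If s mol/L dissolves here, [La^3+] = s, [IO3^-] = 0.00575 + 3s ≈ 0.00575 (since the IO3^- already present dominates).
Ksp ≈ s × (0.00575)^3
s = 2.50 × 10^-5 M
Check: 3s = 7.5 x 10^-5 ≪ 0.00575, so the approximation is valid.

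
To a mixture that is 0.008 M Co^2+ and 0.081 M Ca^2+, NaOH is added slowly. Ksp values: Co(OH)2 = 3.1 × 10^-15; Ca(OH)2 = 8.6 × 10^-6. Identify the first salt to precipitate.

Co(OH)2

Each salt begins to precipitate when Q = Ksp, i.e. when [OH^-] reaches its threshold.
For Co(OH)2: 3.1 × 10^-15 = 0.008 × [OH^-]^2  ⇒  [OH^-] = 6.2 × 10^-7 M.
For Ca(OH)2: 8.6 × 10^-6 = 0.081 × [OH^-]^2  ⇒  [OH^-] = 1.0 × 10^-2 M.
The salt with the lower threshold [OH^-] precipitates first: Co(OH)2.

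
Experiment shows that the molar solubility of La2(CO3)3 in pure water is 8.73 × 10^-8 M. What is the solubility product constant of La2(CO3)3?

La2(CO3)3(s) ⇌ 2 La^3+ + 3 CO3^2-
With molar solubility s: [La^3+] = 2s, [CO3^2-] = 3s.
Ksp = [La^3+]^2[CO3^2-]^3
Ksp = (2s)^2(3s)^3 = 108s^5
Ksp = 108 × (8.73 × 10^-8)^5 = 5.48 × 10^-34

Ksp ≈ 5.48 x 10^-34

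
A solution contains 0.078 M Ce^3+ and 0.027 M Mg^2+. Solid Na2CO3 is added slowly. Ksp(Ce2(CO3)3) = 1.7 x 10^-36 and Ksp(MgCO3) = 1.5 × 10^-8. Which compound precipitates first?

Ce2(CO3)3

Each salt begins to precipitate when Q = Ksp, i.e. when [CO3^2-] reaches its threshold.
For Ce2(CO3)3: 1.7 x 10^-36 = (0.078)^2 × [CO3^2-]^3  ⇒  [CO3^2-] = 6.5 × 10^-12 M.
For MgCO3: 1.5 × 10^-8 = 0.027 × [CO3^2-]  ⇒  [CO3^2-] = 5.6 x 10^-7 M.
The salt with the lower threshold [CO3^2-] precipitates first: Ce2(CO3)3.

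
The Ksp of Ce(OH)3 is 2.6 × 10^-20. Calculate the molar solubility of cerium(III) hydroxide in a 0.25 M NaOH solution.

Ce(OH)3(s) ⇌ Ce^3+(aq) + 3 OH^-(aq)
Ksp = [Ce^3+][OH^-]^3
Let s be the molar solubility in this solution. [Ce^3+] = s, [OH^-] = 0.25 + 3s ≈ 0.25 (Ksp is small, so little additional dissolves).
Ksp ≈ s × (0.25)^3
s = 1.7 × 10^-18 M
Check: 3s = 5.0 × 10^-18 ≪ 0.25, so the approximation is valid.

s ≈ 1.7 x 10^-18 M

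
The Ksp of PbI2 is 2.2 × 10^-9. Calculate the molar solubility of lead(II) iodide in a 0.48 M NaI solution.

PbI2(s) <=> Pb^2+(aq) + 2 I^-(aq)
Ksp = [Pb^2+][I^-]^2
If s mol/L dissolves here, [Pb^2+] = s, [I^-] = 0.48 + 2s ≈ 0.48 (Ksp is small, so little additional dissolves).
Ksp ≈ s × (0.48)^2
s = 9.5 x 10^-9 M
Check: 2s = 1.9 × 10^-8 ≪ 0.48, so the approximation is valid.

s ≈ 9.5e-9 M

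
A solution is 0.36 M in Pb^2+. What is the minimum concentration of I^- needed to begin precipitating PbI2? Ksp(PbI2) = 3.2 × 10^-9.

[I^-] = 9.4 x 10^-5 M

PbI2(s) ⇌ Pb^2+(aq) + 2 I^-(aq)
Ksp = [Pb^2+][I^-]^2
Precipitation begins when Q = Ksp. With [Pb^2+] = 0.36 M:
3.2 × 10^-9 = (0.36) × [I^-]^2
[I^-] = (3.2 × 10^-9 / 3.6 × 10^-1)^(1/2) = 9.4 × 10^-5 M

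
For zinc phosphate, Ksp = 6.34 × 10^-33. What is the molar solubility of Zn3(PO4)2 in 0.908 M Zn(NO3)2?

s = 4.60 × 10^-17 M

Zn3(PO4)2(s) ⇌ 3 Zn^2+(aq) + 2 PO4^3-(aq)
Ksp = [Zn^2+]^3[PO4^3-]^2
Let s = moles of Zn3(PO4)2 that dissolve per litre. [Zn^2+] = 0.908 + 3s ≈ 0.908, [PO4^3-] = 2s (since Zn^2+ from Zn(NO3)2 dominates).
Ksp ≈ (0.908)^3 × (2s)^2
s = 4.60 × 10^-17 M
Check: 3s = 1.4 x 10^-16 ≪ 0.908, so the approximation is valid.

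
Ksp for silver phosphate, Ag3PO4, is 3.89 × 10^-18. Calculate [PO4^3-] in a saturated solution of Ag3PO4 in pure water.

[PO4^3-] = 1.95 × 10^-5 M

Ag3PO4(s) <=> 3 Ag^+(aq) + PO4^3-(aq)
Ksp = [Ag^+]^3[PO4^3-]
If s mol/L of Ag3PO4 dissolves, [Ag^+] = 3s and [PO4^3-] = s.
So Ksp = (3s)^3 × s = 27s^4
Solving, s = (3.89 × 10^-18/27)^(1/4) = 1.948 × 10^-5 M
[PO4^3-] = s = 1.95 × 10^-5 M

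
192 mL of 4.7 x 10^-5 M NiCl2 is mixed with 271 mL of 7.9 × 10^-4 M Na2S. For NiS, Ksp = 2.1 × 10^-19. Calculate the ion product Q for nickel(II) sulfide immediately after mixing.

9.0 x 10^-9

Total volume = 192 + 271 = 463 mL.
[Ni^2+] = 4.7 × 10^-5 × (192/463) = 1.95 x 10^-5 M
[S^2-] = 7.9 x 10^-4 × (271/463) = 4.62 × 10^-4 M
NiS(s) ⇌ Ni^2+(aq) + S^2-(aq), so Q = [Ni^2+][S^2-]
Q = (1.95 × 10^-5)(4.62 x 10^-4) = 9.0 × 10^-9
Q > Ksp, so NiS will precipitate.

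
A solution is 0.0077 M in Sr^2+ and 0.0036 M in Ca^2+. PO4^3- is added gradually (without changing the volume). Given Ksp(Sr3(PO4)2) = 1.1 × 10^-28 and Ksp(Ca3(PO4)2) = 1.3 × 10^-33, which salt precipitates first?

Ca3(PO4)2

Precipitation of each salt starts when its ion product equals its Ksp.
For Sr3(PO4)2: 1.1 × 10^-28 = (0.0077)^3 × [PO4^3-]^2  ⇒  [PO4^3-] = 1.6 × 10^-11 M.
For Ca3(PO4)2: 1.3 × 10^-33 = (0.0036)^3 × [PO4^3-]^2  ⇒  [PO4^3-] = 1.7 × 10^-13 M.
The salt with the lower threshold [PO4^3-] precipitates first: Ca3(PO4)2.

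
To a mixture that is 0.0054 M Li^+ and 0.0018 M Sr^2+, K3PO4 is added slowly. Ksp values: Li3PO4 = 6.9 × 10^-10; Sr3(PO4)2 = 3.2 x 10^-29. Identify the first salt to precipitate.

Sr3(PO4)2

Precipitation of each salt starts when its ion product equals its Ksp.
For Li3PO4: 6.9 × 10^-10 = (0.0054)^3 × [PO4^3-]  ⇒  [PO4^3-] = 4.4 × 10^-3 M.
For Sr3(PO4)2: 3.2 x 10^-29 = (0.0018)^3 × [PO4^3-]^2  ⇒  [PO4^3-] = 7.4 × 10^-11 M.
The salt with the lower threshold [PO4^3-] precipitates first: Sr3(PO4)2.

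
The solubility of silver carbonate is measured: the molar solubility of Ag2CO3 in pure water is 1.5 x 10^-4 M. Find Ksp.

Ksp ≈ 1.4 x 10^-11

Ag2CO3(s) ⇌ 2 Ag^+(aq) + CO3^2-(aq)
With molar solubility s: [Ag^+] = 2s, [CO3^2-] = s.
Ksp = [Ag^+]^2[CO3^2-]
Substituting: Ksp = (2s)^2s = 4s^3
With s = 1.5 × 10^-4: Ksp = 1.4 x 10^-11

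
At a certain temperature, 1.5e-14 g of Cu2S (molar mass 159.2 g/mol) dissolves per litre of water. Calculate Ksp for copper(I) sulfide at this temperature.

Molar solubility s = (1.5 × 10^-14 g/L) / (159.2 g/mol) = 9.42 × 10^-17 M.
Cu2S(s) <=> 2 Cu^+ + S^2-
For each mole of Cu2S that dissolves: [Cu^+] = 2s, [S^2-] = s.
Ksp = [Cu^+]^2[S^2-]
Ksp = (2s)^2s = 4s^3
With s = 9.42 × 10^-17: Ksp = 3.3 × 10^-48

Ksp ≈ 3.3 × 10^-48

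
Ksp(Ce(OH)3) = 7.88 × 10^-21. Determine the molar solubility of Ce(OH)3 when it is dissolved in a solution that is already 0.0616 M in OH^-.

s = 3.37 x 10^-17 M

Ce(OH)3(s) ⇌ Ce^3+ + 3 OH^-
Ksp = [Ce^3+][OH^-]^3
Let s be the molar solubility in this solution. [Ce^3+] = s, [OH^-] = 0.0616 + 3s ≈ 0.0616 (common-ion effect: OH^- is already 0.0616 M).
Ksp ≈ s × (0.0616)^3
s = 3.37 × 10^-17 M
Check: 3s = 1.0 × 10^-16 ≪ 0.0616, so the approximation is valid.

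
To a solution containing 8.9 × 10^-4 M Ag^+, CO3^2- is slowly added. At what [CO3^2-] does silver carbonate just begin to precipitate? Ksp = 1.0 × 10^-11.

Ag2CO3(s) <=> 2 Ag^+(aq) + CO3^2-(aq)
Ksp = [Ag^+]^2[CO3^2-]
Precipitation begins when Q = Ksp. With [Ag^+] = 8.9 × 10^-4 M:
1.0 × 10^-11 = (8.9 × 10^-4)^2 × [CO3^2-]
[CO3^2-] = (1.0 × 10^-11 / 7.92 × 10^-7) = 1.3 x 10^-5 M

[CO3^2-] ≈ 1.3 × 10^-5 M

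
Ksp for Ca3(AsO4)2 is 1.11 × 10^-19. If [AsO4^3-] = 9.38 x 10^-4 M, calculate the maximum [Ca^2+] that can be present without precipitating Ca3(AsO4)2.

Ca3(AsO4)2(s) ⇌ 3 Ca^2+(aq) + 2 AsO4^3-(aq)
Ksp = [Ca^2+]^3[AsO4^3-]^2
Precipitation begins when Q = Ksp. With [AsO4^3-] = 9.38 x 10^-4 M:
1.11 × 10^-19 = (9.38 x 10^-4)^2 × [Ca^2+]^3
[Ca^2+] = (1.11 × 10^-19 / 8.798 x 10^-7)^(1/3) = 5.02 × 10^-5 M

[Ca^2+] = 5.02e-5 M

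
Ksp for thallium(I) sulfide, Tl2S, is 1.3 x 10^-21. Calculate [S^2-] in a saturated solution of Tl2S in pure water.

[S^2-] ≈ 6.9e-8 M

Tl2S(s) <=> 2 Tl^+(aq) + S^2-(aq)
Ksp = [Tl^+]^2[S^2-]
Let s = molar solubility. Then [Tl^+] = 2s and [S^2-] = s.
Substituting: Ksp = (2s)^2s = 4s^3
s^3 = 1.3 x 10^-21 / 4, so s = 6.88 × 10^-8 M
[S^2-] = s = 6.9 × 10^-8 M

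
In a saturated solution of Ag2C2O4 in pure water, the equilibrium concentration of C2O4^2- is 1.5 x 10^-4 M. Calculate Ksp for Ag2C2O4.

Ag2C2O4(s) ⇌ 2 Ag^+ + C2O4^2-
Stoichiometry gives [Ag^+] = (2/1)[C2O4^2-] = 3.00 × 10^-4 M.
Ksp = [Ag^+]^2[C2O4^2-]
Ksp = (3.00 x 10^-4)^2 × 1.5 × 10^-4 = 1.4 x 10^-11

Ksp ≈ 1.4 x 10^-11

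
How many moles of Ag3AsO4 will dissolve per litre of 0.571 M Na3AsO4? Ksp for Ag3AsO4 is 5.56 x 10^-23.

1.53 × 10^-8 M

Ag3AsO4(s) ⇌ 3 Ag^+(aq) + AsO4^3-(aq)
Ksp = [Ag^+]^3[AsO4^3-]
If s mol/L dissolves here, [Ag^+] = 3s, [AsO4^3-] = 0.571 + s ≈ 0.571 (Ksp is small, so little additional dissolves).
Ksp ≈ (3s)^3 × 0.571
s = 1.53 × 10^-8 M
Check: s = 1.5 × 10^-8 ≪ 0.571, so the approximation is valid.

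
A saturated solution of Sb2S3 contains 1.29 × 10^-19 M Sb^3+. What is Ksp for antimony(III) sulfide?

Sb2S3(s) ⇌ 2 Sb^3+ + 3 S^2-
Stoichiometry gives [S^2-] = (3/2)[Sb^3+] = 1.935 x 10^-19 M.
Ksp = [Sb^3+]^2[S^2-]^3
Ksp = (1.29 × 10^-19)^2 × (1.935 x 10^-19)^3 = 1.21 x 10^-94

Ksp = 1.21e-94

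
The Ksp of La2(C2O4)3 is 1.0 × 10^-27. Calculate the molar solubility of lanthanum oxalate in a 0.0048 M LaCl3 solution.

s ≈ 1.2 × 10^-8 M

La2(C2O4)3(s) ⇌ 2 La^3+ + 3 C2O4^2-
Ksp = [La^3+]^2[C2O4^2-]^3
Let s be the molar solubility in this solution. [La^3+] = 0.0048 + 2s ≈ 0.0048, [C2O4^2-] = 3s (Ksp is small, so little additional dissolves).
Ksp ≈ (0.0048)^2 × (3s)^3
s = 1.2 x 10^-8 M
Check: 2s = 2.3 × 10^-8 ≪ 0.0048, so the approximation is valid.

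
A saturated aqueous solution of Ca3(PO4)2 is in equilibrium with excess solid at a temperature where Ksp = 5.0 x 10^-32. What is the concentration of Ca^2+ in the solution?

[Ca^2+] ≈ 6.5e-7 M

Ca3(PO4)2(s) <=> 3 Ca^2+(aq) + 2 PO4^3-(aq)
Ksp = [Ca^2+]^3[PO4^3-]^2
Let s = molar solubility. Then [Ca^2+] = 3s and [PO4^3-] = 2s.
Ksp = (3s)^3(2s)^2 = 108s^5
Solving, s = (5.0 x 10^-32/108)^(1/5) = 2.15 × 10^-7 M
[Ca^2+] = 3s = 6.5 x 10^-7 M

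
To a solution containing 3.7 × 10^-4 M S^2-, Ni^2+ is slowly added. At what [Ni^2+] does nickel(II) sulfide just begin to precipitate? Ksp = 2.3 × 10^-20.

NiS(s) ⇌ Ni^2+ + S^2-
Ksp = [Ni^2+][S^2-]
Precipitation begins when Q = Ksp. With [S^2-] = 3.7 × 10^-4 M:
2.3 × 10^-20 = (3.7 × 10^-4) × [Ni^2+]
[Ni^2+] = (2.3 × 10^-20 / 3.7 × 10^-4) = 6.2 × 10^-17 M

[Ni^2+] = 6.2e-17 M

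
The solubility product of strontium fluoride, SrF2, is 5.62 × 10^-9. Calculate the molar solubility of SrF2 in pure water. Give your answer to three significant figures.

1.12 × 10^-3 M

SrF2(s) ⇌ Sr^2+ + 2 F^-
Ksp = [Sr^2+][F^-]^2
Let s = molar solubility. Then [Sr^2+] = s and [F^-] = 2s.
So Ksp = s × (2s)^2 = 4s^3
s = (5.62 × 10^-9 / 4)^(1/3) = 1.12 x 10^-3 M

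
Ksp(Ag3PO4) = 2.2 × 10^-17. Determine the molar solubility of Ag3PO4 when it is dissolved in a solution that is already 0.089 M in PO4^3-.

s = 2.1 x 10^-6 M

Ag3PO4(s) ⇌ 3 Ag^+ + PO4^3-
Ksp = [Ag^+]^3[PO4^3-]
Let s be the molar solubility in this solution. [Ag^+] = 3s, [PO4^3-] = 0.089 + s ≈ 0.089 (common-ion effect: PO4^3- is already 0.089 M).
Ksp ≈ (3s)^3 × 0.089
s = 2.1 x 10^-6 M
Check: s = 2.1 × 10^-6 ≪ 0.089, so the approximation is valid.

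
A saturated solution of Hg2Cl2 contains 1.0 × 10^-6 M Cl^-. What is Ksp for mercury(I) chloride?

Hg2Cl2(s) <=> Hg2^2+ + 2 Cl^-
Stoichiometry gives [Hg2^2+] = (1/2)[Cl^-] = 5.00 × 10^-7 M.
Ksp = [Hg2^2+][Cl^-]^2
Ksp = 5.00 x 10^-7 × (1.0 × 10^-6)^2 = 5.0 × 10^-19

5.0 x 10^-19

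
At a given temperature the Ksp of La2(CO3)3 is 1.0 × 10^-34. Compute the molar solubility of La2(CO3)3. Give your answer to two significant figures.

La2(CO3)3(s) <=> 2 La^3+(aq) + 3 CO3^2-(aq)
Ksp = [La^3+]^2[CO3^2-]^3
With molar solubility s: [La^3+] = 2s, [CO3^2-] = 3s.
Substituting: Ksp = (2s)^2(3s)^3 = 108s^5
s = (1.0 × 10^-34 / 108)^(1/5) = 6.2 × 10^-8 M

s ≈ 6.2 × 10^-8 M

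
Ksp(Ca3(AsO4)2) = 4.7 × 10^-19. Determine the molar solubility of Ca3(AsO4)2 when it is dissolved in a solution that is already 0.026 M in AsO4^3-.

Ca3(AsO4)2(s) ⇌ 3 Ca^2+ + 2 AsO4^3-
Ksp = [Ca^2+]^3[AsO4^3-]^2
Let s be the molar solubility in this solution. [Ca^2+] = 3s, [AsO4^3-] = 0.026 + 2s ≈ 0.026 (Ksp is small, so little additional dissolves).
Ksp ≈ (3s)^3 × (0.026)^2
s = 3.0 × 10^-6 M
Check: 2s = 5.9 × 10^-6 ≪ 0.026, so the approximation is valid.

s = 3.0 x 10^-6 M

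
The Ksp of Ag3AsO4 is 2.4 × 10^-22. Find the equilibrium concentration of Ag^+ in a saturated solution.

Ag3AsO4(s) ⇌ 3 Ag^+(aq) + AsO4^3-(aq)
Ksp = [Ag^+]^3[AsO4^3-]
For each mole of Ag3AsO4 that dissolves: [Ag^+] = 3s, [AsO4^3-] = s.
Substituting: Ksp = (3s)^3s = 27s^4
Solving, s = (2.4 × 10^-22/27)^(1/4) = 1.73 x 10^-6 M
[Ag^+] = 3s = 5.2 x 10^-6 M

5.2e-6 M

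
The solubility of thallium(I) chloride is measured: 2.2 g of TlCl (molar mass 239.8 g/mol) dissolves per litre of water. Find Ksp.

Molar solubility s = (2.2 g/L) / (239.8 g/mol) = 9.17 x 10^-3 M.
TlCl(s) ⇌ Tl^+ + Cl^-
With molar solubility s: [Tl^+] = s, [Cl^-] = s.
Ksp = [Tl^+][Cl^-]
Ksp = (s)(s) = s^2
With s = 9.17 x 10^-3: Ksp = 8.4 × 10^-5

Ksp = 8.4 × 10^-5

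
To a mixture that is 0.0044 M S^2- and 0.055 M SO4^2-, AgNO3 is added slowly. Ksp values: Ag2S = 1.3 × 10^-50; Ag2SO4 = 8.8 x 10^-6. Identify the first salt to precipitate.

Ag2S

Each salt begins to precipitate when Q = Ksp, i.e. when [Ag^+] reaches its threshold.
For Ag2S: 1.3 × 10^-50 = 0.0044 × [Ag^+]^2  ⇒  [Ag^+] = 1.7 x 10^-24 M.
For Ag2SO4: 8.8 x 10^-6 = 0.055 × [Ag^+]^2  ⇒  [Ag^+] = 1.3 × 10^-2 M.
The salt with the lower threshold [Ag^+] precipitates first: Ag2S.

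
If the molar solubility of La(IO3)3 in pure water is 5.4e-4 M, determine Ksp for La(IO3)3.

Ksp = 2.3 x 10^-12

La(IO3)3(s) <=> La^3+(aq) + 3 IO3^-(aq)
Let s = molar solubility. Then [La^3+] = s and [IO3^-] = 3s.
Ksp = [La^3+][IO3^-]^3
Ksp = s(3s)^3 = 27s^4
With s = 5.4 × 10^-4: Ksp = 2.3 × 10^-12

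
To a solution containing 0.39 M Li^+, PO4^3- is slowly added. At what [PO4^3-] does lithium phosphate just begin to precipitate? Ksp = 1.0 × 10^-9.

[PO4^3-] = 1.7 × 10^-8 M

Li3PO4(s) ⇌ 3 Li^+(aq) + PO4^3-(aq)
Ksp = [Li^+]^3[PO4^3-]
Precipitation begins when Q = Ksp. With [Li^+] = 0.39 M:
1.0 × 10^-9 = (0.39)^3 × [PO4^3-]
[PO4^3-] = (1.0 × 10^-9 / 5.93 × 10^-2) = 1.7 × 10^-8 M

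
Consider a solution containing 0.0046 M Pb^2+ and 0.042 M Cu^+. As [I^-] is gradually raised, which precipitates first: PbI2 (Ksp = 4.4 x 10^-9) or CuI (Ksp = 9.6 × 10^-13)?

Precipitation of each salt starts when its ion product equals its Ksp.
For PbI2: 4.4 x 10^-9 = 0.0046 × [I^-]^2  ⇒  [I^-] = 9.8 × 10^-4 M.
For CuI: 9.6 × 10^-13 = 0.042 × [I^-]  ⇒  [I^-] = 2.3 × 10^-11 M.
The salt with the lower threshold [I^-] precipitates first: CuI.

CuI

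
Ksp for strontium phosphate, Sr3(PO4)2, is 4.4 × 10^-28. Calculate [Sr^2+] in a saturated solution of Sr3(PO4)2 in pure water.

Sr3(PO4)2(s) ⇌ 3 Sr^2+(aq) + 2 PO4^3-(aq)
Ksp = [Sr^2+]^3[PO4^3-]^2
With molar solubility s: [Sr^2+] = 3s, [PO4^3-] = 2s.
Ksp = (3s)^3(2s)^2 = 108s^5
s = (4.4 × 10^-28 / 108)^(1/5) = 1.32 x 10^-6 M
[Sr^2+] = 3s = 4.0 × 10^-6 M

4.0e-6 M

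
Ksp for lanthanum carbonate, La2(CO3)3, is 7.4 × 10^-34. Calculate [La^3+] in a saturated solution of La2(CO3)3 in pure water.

[La^3+] = 1.9 × 10^-7 M

La2(CO3)3(s) ⇌ 2 La^3+ + 3 CO3^2-
Ksp = [La^3+]^2[CO3^2-]^3
Let s = molar solubility. Then [La^3+] = 2s and [CO3^2-] = 3s.
So Ksp = (2s)^2 × (3s)^3 = 108s^5
Solving, s = (7.4 × 10^-34/108)^(1/5) = 9.27 × 10^-8 M
[La^3+] = 2s = 1.9 × 10^-7 M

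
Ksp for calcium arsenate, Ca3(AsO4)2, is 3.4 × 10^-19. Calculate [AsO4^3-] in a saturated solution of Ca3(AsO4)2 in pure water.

Ca3(AsO4)2(s) <=> 3 Ca^2+(aq) + 2 AsO4^3-(aq)
Ksp = [Ca^2+]^3[AsO4^3-]^2
For each mole of Ca3(AsO4)2 that dissolves: [Ca^2+] = 3s, [AsO4^3-] = 2s.
Substituting: Ksp = (3s)^3(2s)^2 = 108s^5
s = (3.4 × 10^-19 / 108)^(1/5) = 7.94 x 10^-5 M
[AsO4^3-] = 2s = 1.6 × 10^-4 M

[AsO4^3-] ≈ 1.6 x 10^-4 M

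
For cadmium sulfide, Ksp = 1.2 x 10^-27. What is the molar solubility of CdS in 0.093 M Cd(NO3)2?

s = 1.3e-26 M

CdS(s) ⇌ Cd^2+ + S^2-
Ksp = [Cd^2+][S^2-]
Let s be the molar solubility in this solution. [Cd^2+] = 0.093 + s ≈ 0.093, [S^2-] = s (since Cd^2+ from Cd(NO3)2 dominates).
Ksp ≈ 0.093 × s
s = 1.3 × 10^-26 M
Check: s = 1.3 x 10^-26 ≪ 0.093, so the approximation is valid.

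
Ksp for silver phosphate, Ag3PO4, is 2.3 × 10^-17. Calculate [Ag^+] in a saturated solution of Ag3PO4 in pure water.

[Ag^+] = 9.1 × 10^-5 M

Ag3PO4(s) <=> 3 Ag^+(aq) + PO4^3-(aq)
Ksp = [Ag^+]^3[PO4^3-]
For each mole of Ag3PO4 that dissolves: [Ag^+] = 3s, [PO4^3-] = s.
Substituting: Ksp = (3s)^3s = 27s^4
s = (2.3 × 10^-17 / 27)^(1/4) = 3.04 x 10^-5 M
[Ag^+] = 3s = 9.1 × 10^-5 M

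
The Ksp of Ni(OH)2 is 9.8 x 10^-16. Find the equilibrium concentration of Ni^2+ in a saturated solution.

Ni(OH)2(s) ⇌ Ni^2+(aq) + 2 OH^-(aq)
Ksp = [Ni^2+][OH^-]^2
With molar solubility s: [Ni^2+] = s, [OH^-] = 2s.
Ksp = s(2s)^2 = 4s^3
s = (9.8 x 10^-16 / 4)^(1/3) = 6.26 × 10^-6 M
[Ni^2+] = s = 6.3 x 10^-6 M

[Ni^2+] ≈ 6.3 × 10^-6 M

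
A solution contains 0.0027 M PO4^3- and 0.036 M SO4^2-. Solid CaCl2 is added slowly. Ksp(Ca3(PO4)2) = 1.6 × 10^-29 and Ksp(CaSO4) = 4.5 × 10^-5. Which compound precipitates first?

Each salt begins to precipitate when Q = Ksp, i.e. when [Ca^2+] reaches its threshold.
For Ca3(PO4)2: 1.6 × 10^-29 = (0.0027)^2 × [Ca^2+]^3  ⇒  [Ca^2+] = 1.3 x 10^-8 M.
For CaSO4: 4.5 × 10^-5 = 0.036 × [Ca^2+]  ⇒  [Ca^2+] = 1.3 x 10^-3 M.
The salt with the lower threshold [Ca^2+] precipitates first: Ca3(PO4)2.

Ca3(PO4)2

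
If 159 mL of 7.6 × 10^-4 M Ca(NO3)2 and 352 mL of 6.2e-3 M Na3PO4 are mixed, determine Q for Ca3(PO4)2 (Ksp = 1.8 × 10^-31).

Q = 2.4 × 10^-16

Total volume = 159 + 352 = 511 mL.
[Ca^2+] = 7.6 × 10^-4 × (159/511) = 2.36 × 10^-4 M
[PO4^3-] = 6.2 x 10^-3 × (352/511) = 4.27 x 10^-3 M
Ca3(PO4)2(s) <=> 3 Ca^2+ + 2 PO4^3-, so Q = [Ca^2+]^3[PO4^3-]^2
Q = (2.36 × 10^-4)^3(4.27 × 10^-3)^2 = 2.4 × 10^-16
Q > Ksp, so Ca3(PO4)2 will precipitate.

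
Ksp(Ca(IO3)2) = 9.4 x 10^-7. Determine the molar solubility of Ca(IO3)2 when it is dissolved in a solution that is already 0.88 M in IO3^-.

Ca(IO3)2(s) ⇌ Ca^2+(aq) + 2 IO3^-(aq)
Ksp = [Ca^2+][IO3^-]^2
Let s be the molar solubility in this solution. [Ca^2+] = s, [IO3^-] = 0.88 + 2s ≈ 0.88 (common-ion effect: IO3^- is already 0.88 M).
Ksp ≈ s × (0.88)^2
s = 1.2 × 10^-6 M
Check: 2s = 2.4 × 10^-6 ≪ 0.88, so the approximation is valid.

1.2e-6 M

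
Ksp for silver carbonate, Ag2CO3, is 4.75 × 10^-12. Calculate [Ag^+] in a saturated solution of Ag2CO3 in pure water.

[Ag^+] ≈ 2.12e-4 M

Ag2CO3(s) ⇌ 2 Ag^+(aq) + CO3^2-(aq)
Ksp = [Ag^+]^2[CO3^2-]
With molar solubility s: [Ag^+] = 2s, [CO3^2-] = s.
Substituting: Ksp = (2s)^2s = 4s^3
Solving, s = (4.75 × 10^-12/4)^(1/3) = 1.059 × 10^-4 M
[Ag^+] = 2s = 2.12 × 10^-4 M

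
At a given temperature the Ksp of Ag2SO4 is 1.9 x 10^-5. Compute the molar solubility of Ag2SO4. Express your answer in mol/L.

Ag2SO4(s) <=> 2 Ag^+ + SO4^2-
Ksp = [Ag^+]^2[SO4^2-]
Let s = molar solubility. Then [Ag^+] = 2s and [SO4^2-] = s.
So Ksp = (2s)^2 × s = 4s^3
s = (1.9 x 10^-5 / 4)^(1/3) = 1.7 × 10^-2 M

s = 1.7 × 10^-2 M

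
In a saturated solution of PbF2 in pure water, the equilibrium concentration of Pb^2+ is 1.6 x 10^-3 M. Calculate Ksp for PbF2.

PbF2(s) ⇌ Pb^2+(aq) + 2 F^-(aq)
Stoichiometry gives [F^-] = (2/1)[Pb^2+] = 3.20 × 10^-3 M.
Ksp = [Pb^2+][F^-]^2
Ksp = 1.6 × 10^-3 × (3.20 x 10^-3)^2 = 1.6 x 10^-8

1.6e-8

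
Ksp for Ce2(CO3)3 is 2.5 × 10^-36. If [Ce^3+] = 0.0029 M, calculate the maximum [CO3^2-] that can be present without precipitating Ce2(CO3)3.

Ce2(CO3)3(s) ⇌ 2 Ce^3+ + 3 CO3^2-
Ksp = [Ce^3+]^2[CO3^2-]^3
Precipitation begins when Q = Ksp. With [Ce^3+] = 0.0029 M:
2.5 × 10^-36 = (0.0029)^2 × [CO3^2-]^3
[CO3^2-] = (2.5 × 10^-36 / 8.41 × 10^-6)^(1/3) = 6.7 x 10^-11 M

[CO3^2-] ≈ 6.7e-11 M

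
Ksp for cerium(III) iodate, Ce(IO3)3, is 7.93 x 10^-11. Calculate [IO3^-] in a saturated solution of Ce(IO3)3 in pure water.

Ce(IO3)3(s) ⇌ Ce^3+(aq) + 3 IO3^-(aq)
Ksp = [Ce^3+][IO3^-]^3
Let s = molar solubility. Then [Ce^3+] = s and [IO3^-] = 3s.
Ksp = s(3s)^3 = 27s^4
s = (7.93 x 10^-11 / 27)^(1/4) = 1.309 × 10^-3 M
[IO3^-] = 3s = 3.93 × 10^-3 M

[IO3^-] ≈ 3.93 x 10^-3 M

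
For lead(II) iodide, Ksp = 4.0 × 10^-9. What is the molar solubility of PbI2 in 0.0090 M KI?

s ≈ 4.9e-5 M

PbI2(s) <=> Pb^2+(aq) + 2 I^-(aq)
Ksp = [Pb^2+][I^-]^2
Let s = moles of PbI2 that dissolve per litre. [Pb^2+] = s, [I^-] = 0.0090 + 2s ≈ 0.0090 (since I^- from KI dominates).
Ksp ≈ s × (0.0090)^2
s = 4.9 × 10^-5 M
Check: 2s = 9.9 × 10^-5 ≪ 0.0090, so the approximation is valid.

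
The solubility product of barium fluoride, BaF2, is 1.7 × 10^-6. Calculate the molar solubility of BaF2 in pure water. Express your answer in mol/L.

s = 7.5 × 10^-3 M

BaF2(s) ⇌ Ba^2+(aq) + 2 F^-(aq)
Ksp = [Ba^2+][F^-]^2
Let s = molar solubility. Then [Ba^2+] = s and [F^-] = 2s.
Substituting: Ksp = s(2s)^2 = 4s^3
s^3 = 1.7 × 10^-6 / 4, so s = 7.5 × 10^-3 M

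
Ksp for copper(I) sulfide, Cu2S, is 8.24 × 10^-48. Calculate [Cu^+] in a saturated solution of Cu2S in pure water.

2.54e-16 M

Cu2S(s) <=> 2 Cu^+ + S^2-
Ksp = [Cu^+]^2[S^2-]
Let s = molar solubility. Then [Cu^+] = 2s and [S^2-] = s.
Ksp = (2s)^2s = 4s^3
Solving, s = (8.24 × 10^-48/4)^(1/3) = 1.272 x 10^-16 M
[Cu^+] = 2s = 2.54 × 10^-16 M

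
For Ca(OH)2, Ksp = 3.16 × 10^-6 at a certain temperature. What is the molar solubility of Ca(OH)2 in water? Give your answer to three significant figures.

Ca(OH)2(s) ⇌ Ca^2+(aq) + 2 OH^-(aq)
Ksp = [Ca^2+][OH^-]^2
If s mol/L of Ca(OH)2 dissolves, [Ca^2+] = s and [OH^-] = 2s.
So Ksp = s × (2s)^2 = 4s^3
s = (3.16 × 10^-6 / 4)^(1/3) = 9.24 × 10^-3 M

9.24e-3 M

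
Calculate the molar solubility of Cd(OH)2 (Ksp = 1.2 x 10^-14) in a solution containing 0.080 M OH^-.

s ≈ 1.9 × 10^-12 M

Cd(OH)2(s) <=> Cd^2+(aq) + 2 OH^-(aq)
Ksp = [Cd^2+][OH^-]^2
If s mol/L dissolves here, [Cd^2+] = s, [OH^-] = 0.080 + 2s ≈ 0.080 (since the OH^- already present dominates).
Ksp ≈ s × (0.080)^2
s = 1.9 × 10^-12 M
Check: 2s = 3.8 × 10^-12 ≪ 0.080, so the approximation is valid.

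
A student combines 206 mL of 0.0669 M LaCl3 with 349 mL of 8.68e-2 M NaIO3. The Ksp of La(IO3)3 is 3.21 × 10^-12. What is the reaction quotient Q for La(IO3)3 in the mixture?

Total volume = 206 + 349 = 555 mL.
[La^3+] = 6.69 × 10^-2 × (206/555) = 2.483 × 10^-2 M
[IO3^-] = 8.68 x 10^-2 × (349/555) = 5.458 × 10^-2 M
La(IO3)3(s) <=> La^3+(aq) + 3 IO3^-(aq), so Q = [La^3+][IO3^-]^3
Q = (2.483 x 10^-2)(5.458 × 10^-2)^3 = 4.04 x 10^-6
Q > Ksp, so La(IO3)3 will precipitate.

Q = 4.04e-6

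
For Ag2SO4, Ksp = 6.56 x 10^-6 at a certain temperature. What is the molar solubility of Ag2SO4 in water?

Ag2SO4(s) ⇌ 2 Ag^+(aq) + SO4^2-(aq)
Ksp = [Ag^+]^2[SO4^2-]
For each mole of Ag2SO4 that dissolves: [Ag^+] = 2s, [SO4^2-] = s.
Ksp = (2s)^2s = 4s^3
s^3 = 6.56 x 10^-6 / 4, so s = 1.18 × 10^-2 M

s ≈ 1.18e-2 M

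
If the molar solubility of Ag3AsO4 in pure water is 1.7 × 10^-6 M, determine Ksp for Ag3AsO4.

2.3e-22

Ag3AsO4(s) <=> 3 Ag^+(aq) + AsO4^3-(aq)
If s mol/L of Ag3AsO4 dissolves, [Ag^+] = 3s and [AsO4^3-] = s.
Ksp = [Ag^+]^3[AsO4^3-]
Ksp = (3s)^3s = 27s^4
Ksp = 27 × (1.7 × 10^-6)^4 = 2.3 × 10^-22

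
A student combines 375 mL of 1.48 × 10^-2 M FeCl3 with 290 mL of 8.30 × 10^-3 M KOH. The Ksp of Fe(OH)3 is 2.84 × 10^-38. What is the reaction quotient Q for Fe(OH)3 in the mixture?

Total volume = 375 + 290 = 665 mL.
[Fe^3+] = 1.48 × 10^-2 × (375/665) = 8.346 x 10^-3 M
[OH^-] = 8.30 × 10^-3 × (290/665) = 3.620 x 10^-3 M
Fe(OH)3(s) <=> Fe^3+ + 3 OH^-, so Q = [Fe^3+][OH^-]^3
Q = (8.346 × 10^-3)(3.620 x 10^-3)^3 = 3.96 × 10^-10
Q > Ksp, so Fe(OH)3 will precipitate.

3.96 × 10^-10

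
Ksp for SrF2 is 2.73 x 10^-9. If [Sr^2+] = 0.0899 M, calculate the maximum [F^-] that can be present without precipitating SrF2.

[F^-] ≈ 1.74 x 10^-4 M

SrF2(s) ⇌ Sr^2+ + 2 F^-
Ksp = [Sr^2+][F^-]^2
Precipitation begins when Q = Ksp. With [Sr^2+] = 0.0899 M:
2.73 x 10^-9 = (0.0899) × [F^-]^2
[F^-] = (2.73 x 10^-9 / 8.99 x 10^-2)^(1/2) = 1.74 × 10^-4 M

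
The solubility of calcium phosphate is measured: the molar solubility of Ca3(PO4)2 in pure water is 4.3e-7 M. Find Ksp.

Ksp = 1.6 × 10^-30

Ca3(PO4)2(s) ⇌ 3 Ca^2+ + 2 PO4^3-
Let s = molar solubility. Then [Ca^2+] = 3s and [PO4^3-] = 2s.
Ksp = [Ca^2+]^3[PO4^3-]^2
So Ksp = (3s)^3 × (2s)^2 = 108s^5
Ksp = 108 × (4.3 × 10^-7)^5 = 1.6 x 10^-30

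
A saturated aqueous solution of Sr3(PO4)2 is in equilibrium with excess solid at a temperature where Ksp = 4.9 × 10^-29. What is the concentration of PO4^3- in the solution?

[PO4^3-] ≈ 1.7 × 10^-6 M

Sr3(PO4)2(s) <=> 3 Sr^2+(aq) + 2 PO4^3-(aq)
Ksp = [Sr^2+]^3[PO4^3-]^2
For each mole of Sr3(PO4)2 that dissolves: [Sr^2+] = 3s, [PO4^3-] = 2s.
Substituting: Ksp = (3s)^3(2s)^2 = 108s^5
s^5 = 4.9 × 10^-29 / 108, so s = 8.54 x 10^-7 M
[PO4^3-] = 2s = 1.7 x 10^-6 M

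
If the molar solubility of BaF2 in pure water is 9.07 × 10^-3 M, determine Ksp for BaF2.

BaF2(s) <=> Ba^2+ + 2 F^-
Let s = molar solubility. Then [Ba^2+] = s and [F^-] = 2s.
Ksp = [Ba^2+][F^-]^2
Ksp = s(2s)^2 = 4s^3
With s = 9.07 x 10^-3: Ksp = 2.98 × 10^-6

Ksp ≈ 2.98 × 10^-6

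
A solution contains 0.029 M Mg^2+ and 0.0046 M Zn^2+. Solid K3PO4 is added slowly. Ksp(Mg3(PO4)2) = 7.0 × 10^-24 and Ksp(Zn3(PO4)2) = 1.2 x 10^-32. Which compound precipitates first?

Zn3(PO4)2

Each salt begins to precipitate when Q = Ksp, i.e. when [PO4^3-] reaches its threshold.
For Mg3(PO4)2: 7.0 × 10^-24 = (0.029)^3 × [PO4^3-]^2  ⇒  [PO4^3-] = 5.4 × 10^-10 M.
For Zn3(PO4)2: 1.2 x 10^-32 = (0.0046)^3 × [PO4^3-]^2  ⇒  [PO4^3-] = 3.5 x 10^-13 M.
The salt with the lower threshold [PO4^3-] precipitates first: Zn3(PO4)2.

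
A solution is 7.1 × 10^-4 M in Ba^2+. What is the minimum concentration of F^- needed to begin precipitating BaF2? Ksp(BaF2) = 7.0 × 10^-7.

BaF2(s) ⇌ Ba^2+(aq) + 2 F^-(aq)
Ksp = [Ba^2+][F^-]^2
Precipitation begins when Q = Ksp. With [Ba^2+] = 7.1 × 10^-4 M:
7.0 × 10^-7 = (7.1 × 10^-4) × [F^-]^2
[F^-] = (7.0 × 10^-7 / 7.1 × 10^-4)^(1/2) = 3.1 × 10^-2 M

[F^-] = 3.1e-2 M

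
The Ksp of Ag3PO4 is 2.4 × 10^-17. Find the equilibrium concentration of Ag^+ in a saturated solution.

Ag3PO4(s) ⇌ 3 Ag^+(aq) + PO4^3-(aq)
Ksp = [Ag^+]^3[PO4^3-]
For each mole of Ag3PO4 that dissolves: [Ag^+] = 3s, [PO4^3-] = s.
Ksp = (3s)^3s = 27s^4
s = (2.4 × 10^-17 / 27)^(1/4) = 3.07 x 10^-5 M
[Ag^+] = 3s = 9.2 × 10^-5 M

[Ag^+] ≈ 9.2 × 10^-5 M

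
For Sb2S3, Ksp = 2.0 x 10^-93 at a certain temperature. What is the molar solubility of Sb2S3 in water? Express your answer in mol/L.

1.1 × 10^-19 M

Sb2S3(s) ⇌ 2 Sb^3+ + 3 S^2-
Ksp = [Sb^3+]^2[S^2-]^3
Let s = molar solubility. Then [Sb^3+] = 2s and [S^2-] = 3s.
Ksp = (2s)^2(3s)^3 = 108s^5
s = (2.0 x 10^-93 / 108)^(1/5) = 1.1 × 10^-19 M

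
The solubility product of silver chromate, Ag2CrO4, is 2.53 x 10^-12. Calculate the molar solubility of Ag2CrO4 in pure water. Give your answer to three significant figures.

Ag2CrO4(s) <=> 2 Ag^+(aq) + CrO4^2-(aq)
Ksp = [Ag^+]^2[CrO4^2-]
With molar solubility s: [Ag^+] = 2s, [CrO4^2-] = s.
Substituting: Ksp = (2s)^2s = 4s^3
s^3 = 2.53 x 10^-12 / 4, so s = 8.58 x 10^-5 M

s = 8.58e-5 M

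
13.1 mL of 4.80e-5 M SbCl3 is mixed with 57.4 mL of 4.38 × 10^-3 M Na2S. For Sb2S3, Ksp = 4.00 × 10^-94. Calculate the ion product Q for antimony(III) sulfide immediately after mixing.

Q = 3.61e-18

Total volume = 13.1 + 57.4 = 70.5 mL.
[Sb^3+] = 4.80 × 10^-5 × (13.1/70.5) = 8.919 x 10^-6 M
[S^2-] = 4.38 x 10^-3 × (57.4/70.5) = 3.566 × 10^-3 M
Sb2S3(s) ⇌ 2 Sb^3+ + 3 S^2-, so Q = [Sb^3+]^2[S^2-]^3
Q = (8.919 × 10^-6)^2(3.566 x 10^-3)^3 = 3.61 × 10^-18
Q > Ksp, so Sb2S3 will precipitate.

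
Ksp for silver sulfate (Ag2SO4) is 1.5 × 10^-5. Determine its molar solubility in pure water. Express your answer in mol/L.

Ag2SO4(s) ⇌ 2 Ag^+ + SO4^2-
Ksp = [Ag^+]^2[SO4^2-]
With molar solubility s: [Ag^+] = 2s, [SO4^2-] = s.
So Ksp = (2s)^2 × s = 4s^3
s = (1.5 × 10^-5 / 4)^(1/3) = 1.6 × 10^-2 M

s = 0.016 M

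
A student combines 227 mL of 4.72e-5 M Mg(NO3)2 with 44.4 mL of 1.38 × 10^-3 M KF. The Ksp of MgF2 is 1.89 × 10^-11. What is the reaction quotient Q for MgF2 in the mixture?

2.01 × 10^-12

Total volume = 227 + 44.4 = 271.4 mL.
[Mg^2+] = 4.72 x 10^-5 × (227/271.4) = 3.948 × 10^-5 M
[F^-] = 1.38 x 10^-3 × (44.4/271.4) = 2.258 × 10^-4 M
MgF2(s) <=> Mg^2+(aq) + 2 F^-(aq), so Q = [Mg^2+][F^-]^2
Q = (3.948 x 10^-5)(2.258 x 10^-4)^2 = 2.01 × 10^-12
Q < Ksp, so no precipitate of MgF2 forms.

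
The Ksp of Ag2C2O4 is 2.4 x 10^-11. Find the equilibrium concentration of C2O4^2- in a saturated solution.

[C2O4^2-] ≈ 1.8 × 10^-4 M

Ag2C2O4(s) ⇌ 2 Ag^+(aq) + C2O4^2-(aq)
Ksp = [Ag^+]^2[C2O4^2-]
Let s = molar solubility. Then [Ag^+] = 2s and [C2O4^2-] = s.
Ksp = (2s)^2s = 4s^3
s = (2.4 x 10^-11 / 4)^(1/3) = 1.82 × 10^-4 M
[C2O4^2-] = s = 1.8 × 10^-4 M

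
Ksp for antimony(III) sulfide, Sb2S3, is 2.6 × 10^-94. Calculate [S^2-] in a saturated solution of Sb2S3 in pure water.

[S^2-] ≈ 2.3e-19 M

Sb2S3(s) <=> 2 Sb^3+(aq) + 3 S^2-(aq)
Ksp = [Sb^3+]^2[S^2-]^3
If s mol/L of Sb2S3 dissolves, [Sb^3+] = 2s and [S^2-] = 3s.
Ksp = (2s)^2(3s)^3 = 108s^5
Solving, s = (2.6 × 10^-94/108)^(1/5) = 7.52 × 10^-20 M
[S^2-] = 3s = 2.3 × 10^-19 M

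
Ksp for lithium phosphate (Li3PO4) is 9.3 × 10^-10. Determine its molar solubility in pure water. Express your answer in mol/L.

2.4 × 10^-3 M

Li3PO4(s) ⇌ 3 Li^+ + PO4^3-
Ksp = [Li^+]^3[PO4^3-]
With molar solubility s: [Li^+] = 3s, [PO4^3-] = s.
So Ksp = (3s)^3 × s = 27s^4
s = (9.3 × 10^-10 / 27)^(1/4) = 2.4 × 10^-3 M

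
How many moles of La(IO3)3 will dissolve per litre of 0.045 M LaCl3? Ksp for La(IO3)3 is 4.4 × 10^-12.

1.5 x 10^-4 M

La(IO3)3(s) ⇌ La^3+ + 3 IO3^-
Ksp = [La^3+][IO3^-]^3
Let s be the molar solubility in this solution. [La^3+] = 0.045 + s ≈ 0.045, [IO3^-] = 3s (common-ion effect: La^3+ is already 0.045 M).
Ksp ≈ 0.045 × (3s)^3
s = 1.5 × 10^-4 M
Check: s = 1.5 × 10^-4 ≪ 0.045, so the approximation is valid.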